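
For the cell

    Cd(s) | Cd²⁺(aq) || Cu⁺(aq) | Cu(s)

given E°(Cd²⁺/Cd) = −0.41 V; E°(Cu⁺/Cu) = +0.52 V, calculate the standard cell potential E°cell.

By convention the left-hand electrode in cell notation is the anode (oxidation) and the right-hand electrode is the cathode (reduction).
E°cell = E°(right) − E°(left) = +0.52 − (−0.41) = +0.93 V.

+0.93 V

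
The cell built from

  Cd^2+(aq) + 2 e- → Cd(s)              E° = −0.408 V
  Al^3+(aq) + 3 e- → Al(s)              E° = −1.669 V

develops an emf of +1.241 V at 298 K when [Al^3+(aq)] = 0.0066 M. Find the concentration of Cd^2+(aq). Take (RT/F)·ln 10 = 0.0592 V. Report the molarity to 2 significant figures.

The Cd²⁺/Cd couple has the larger reduction potential, so it is the cathode: E°cell = −0.408 − (−1.669) = +1.261 V and n = 6.
Rearranging E = E° − (0.0592/n)·log Q gives log Q = 6(+1.261 − (+1.241))/0.0592 = 2.027.
For 3 Cd^2+(aq) + 2 Al(s) → 3 Cd(s) + 2 Al^3+(aq), the reaction quotient is Q = [Al^3+(aq)]^2 / [Cd^2+(aq)]^3.
Solving for the unknown gives log [Cd^2+(aq)] = −2.129, so [Cd^2+(aq)] ≈ 0.0074 M.

0.0074 M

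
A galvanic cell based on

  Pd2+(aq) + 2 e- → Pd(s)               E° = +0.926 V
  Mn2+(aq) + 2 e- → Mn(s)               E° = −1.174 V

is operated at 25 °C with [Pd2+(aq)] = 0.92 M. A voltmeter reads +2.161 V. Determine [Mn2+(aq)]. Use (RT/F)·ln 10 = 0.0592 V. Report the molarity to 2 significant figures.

0.0080 M

The Pd²⁺/Pd couple has the larger reduction potential, so it is the cathode: E°cell = +0.926 − (−1.174) = +2.100 V and n = 2.
Since E = E° − (0.0592/n)·log Q, log Q = n(E° − E)/0.0592 = −2.061.
The balanced reaction is Pd2+(aq) + Mn(s) → Pd(s) + Mn2+(aq), so Q = [Mn2+(aq)] / [Pd2+(aq)].
Solving for the unknown gives log [Mn2+(aq)] = −2.097, so [Mn2+(aq)] ≈ 0.0080 M.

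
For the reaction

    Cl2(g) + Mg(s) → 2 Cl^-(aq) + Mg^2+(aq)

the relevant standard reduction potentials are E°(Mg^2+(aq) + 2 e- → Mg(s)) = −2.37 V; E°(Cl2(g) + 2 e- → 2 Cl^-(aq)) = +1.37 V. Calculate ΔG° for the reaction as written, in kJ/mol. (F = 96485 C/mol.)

−722 kJ/mol

In the reaction as written Cl2(g) is reduced, so the Cl₂/Cl⁻ couple is the cathode and Mg²⁺/Mg is the anode.
E°cell = +1.37 − (−2.37) = +3.74 V; balancing electrons gives n = 2.
ΔG° = −nFE°cell = −(2)(96485)(+3.74) J/mol = −722 kJ/mol.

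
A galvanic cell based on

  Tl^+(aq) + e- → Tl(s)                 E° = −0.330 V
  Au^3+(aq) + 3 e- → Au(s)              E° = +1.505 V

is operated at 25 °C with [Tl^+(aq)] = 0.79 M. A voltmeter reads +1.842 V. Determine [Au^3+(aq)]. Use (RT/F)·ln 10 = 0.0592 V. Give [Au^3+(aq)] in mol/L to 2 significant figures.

1.1 M

Au³⁺/Au is the cathode (higher E°); E°cell = +1.505 − (−0.330) = +1.835 V with n = 3.
Since E = E° − (0.0592/n)·log Q, log Q = n(E° − E)/0.0592 = −0.355.
For Au^3+(aq) + 3 Tl(s) → Au(s) + 3 Tl^+(aq), the reaction quotient is Q = [Tl^+(aq)]^3 / [Au^3+(aq)].
Solving for the unknown gives log [Au^3+(aq)] = 0.048, so [Au^3+(aq)] ≈ 1.1 M.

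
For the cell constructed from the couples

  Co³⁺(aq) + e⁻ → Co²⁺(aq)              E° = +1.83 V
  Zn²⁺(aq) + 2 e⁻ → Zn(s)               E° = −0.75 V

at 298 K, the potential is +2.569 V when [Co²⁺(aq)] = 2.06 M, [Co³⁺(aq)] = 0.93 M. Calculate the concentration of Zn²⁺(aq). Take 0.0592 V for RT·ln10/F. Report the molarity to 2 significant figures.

Co³⁺/Co²⁺ is the cathode (higher E°); E°cell = +1.83 − (−0.75) = +2.58 V with n = 2.
From the Nernst equation, log Q = n(E° − E)/0.0592 = 2·(+2.58 − (+2.569))/0.0592 = 0.372.
The balanced reaction is 2 Co³⁺(aq) + Zn(s) → 2 Co²⁺(aq) + Zn²⁺(aq), so Q = ([Co²⁺(aq)]^2·[Zn²⁺(aq)]) / [Co³⁺(aq)]^2.
Isolating [Zn²⁺(aq)] in Q = 10^{0.372} yields log [Zn²⁺(aq)] = −0.319, i.e. 0.48 M.

0.48 M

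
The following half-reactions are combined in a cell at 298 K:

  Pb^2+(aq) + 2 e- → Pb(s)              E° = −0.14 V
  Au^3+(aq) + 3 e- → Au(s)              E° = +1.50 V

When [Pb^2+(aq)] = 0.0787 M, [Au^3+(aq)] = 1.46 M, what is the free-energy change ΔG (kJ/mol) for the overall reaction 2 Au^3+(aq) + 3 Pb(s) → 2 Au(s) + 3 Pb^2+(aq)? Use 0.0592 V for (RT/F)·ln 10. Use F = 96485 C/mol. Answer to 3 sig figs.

E°cell = +1.50 − (−0.14) = +1.64 V; the balanced reaction transfers n = 6 electrons.
Here Q = [Pb^2+(aq)]^3 / [Au^3+(aq)]^2 = 0.000229 (log Q = −3.641), giving E = +1.64 − (0.0592/6)·(−3.641) = +1.6759 V.
ΔG = −nFE = −(6)(96485)(+1.6759) J/mol = −970 kJ/mol.

−970 kJ/mol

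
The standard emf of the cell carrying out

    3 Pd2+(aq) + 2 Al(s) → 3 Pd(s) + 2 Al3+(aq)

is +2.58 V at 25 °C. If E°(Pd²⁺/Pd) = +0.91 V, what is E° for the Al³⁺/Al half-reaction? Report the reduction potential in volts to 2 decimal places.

In the reaction as written the Pd²⁺/Pd couple is reduced (cathode) and Al³⁺/Al is oxidized (anode), so E°cell = E°(Pd²⁺/Pd) − E°(Al³⁺/Al).
E°(Al³⁺/Al) = E°(cathode) − E°cell = +0.91 − (+2.58) = −1.67 V.

−1.67 V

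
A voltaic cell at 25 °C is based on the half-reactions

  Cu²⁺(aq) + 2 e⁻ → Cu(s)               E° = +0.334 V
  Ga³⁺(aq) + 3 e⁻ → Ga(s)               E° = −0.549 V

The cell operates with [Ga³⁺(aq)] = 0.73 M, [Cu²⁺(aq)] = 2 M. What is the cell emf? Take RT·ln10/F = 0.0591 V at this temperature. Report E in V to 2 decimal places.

Since E°(Cu²⁺/Cu) > E°(Ga³⁺/Ga), Cu²⁺/Cu serves as the cathode.
The standard potential is +0.334 − (−0.549) = +0.883 V and the balanced reaction transfers n = 6 electrons.
For the overall reaction 3 Cu²⁺(aq) + 2 Ga(s) → 3 Cu(s) + 2 Ga³⁺(aq), Q = [Ga³⁺(aq)]^2 / [Cu²⁺(aq)]^3 = 0.0666, giving log Q = −1.176.
Applying E = E° − (RT ln10/nF)·log Q gives +0.883 − (0.0591/6)(−1.176) = +0.89 V.

+0.89 V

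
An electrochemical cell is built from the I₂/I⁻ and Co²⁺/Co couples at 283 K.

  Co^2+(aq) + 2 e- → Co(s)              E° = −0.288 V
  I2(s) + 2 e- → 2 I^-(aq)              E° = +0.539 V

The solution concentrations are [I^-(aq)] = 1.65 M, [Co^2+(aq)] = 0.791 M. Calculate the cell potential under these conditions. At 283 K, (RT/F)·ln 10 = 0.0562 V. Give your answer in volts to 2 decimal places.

Since E°(I₂/I⁻) > E°(Co²⁺/Co), I₂/I⁻ serves as the cathode.
The standard potential is +0.539 − (−0.288) = +0.827 V and the balanced reaction transfers n = 2 electrons.
For the overall reaction I2(s) + Co(s) → 2 I^-(aq) + Co^2+(aq), Q = [I^-(aq)]^2·[Co^2+(aq)] = 2.15, giving log Q = 0.333.
E = E° − (0.0562/n)·log Q = +0.827 − (0.0562/2)(0.333) = +0.82 V.

+0.82 V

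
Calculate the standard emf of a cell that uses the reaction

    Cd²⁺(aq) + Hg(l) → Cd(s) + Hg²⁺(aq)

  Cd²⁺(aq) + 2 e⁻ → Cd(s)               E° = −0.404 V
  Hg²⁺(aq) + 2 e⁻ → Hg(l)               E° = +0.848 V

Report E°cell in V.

Cd²⁺(aq) gains electrons, so the Cd²⁺/Cd couple is the cathode; the Hg²⁺/Hg couple is the anode.
E°cell = E°(cathode) − E°(anode) = −0.404 − (+0.848) = −1.252 V.
The negative E°cell means the reaction is non-spontaneous in the direction written.

−1.252 V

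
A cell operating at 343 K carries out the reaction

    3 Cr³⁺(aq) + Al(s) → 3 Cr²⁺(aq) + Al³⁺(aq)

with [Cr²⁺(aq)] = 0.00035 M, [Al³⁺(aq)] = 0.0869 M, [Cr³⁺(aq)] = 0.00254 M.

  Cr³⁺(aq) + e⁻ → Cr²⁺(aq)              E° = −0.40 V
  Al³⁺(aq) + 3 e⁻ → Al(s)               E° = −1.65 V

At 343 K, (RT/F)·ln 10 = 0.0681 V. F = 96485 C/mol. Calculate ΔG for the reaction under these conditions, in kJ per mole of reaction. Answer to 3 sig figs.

−386 kJ/mol

The standard cell potential is −0.40 − (−1.65) = +1.25 V, with n = 3 electrons in the balanced equation.
Here Q = ([Cr²⁺(aq)]^3·[Al³⁺(aq)]) / [Cr³⁺(aq)]^3 = 0.000227 (log Q = −3.643), giving E = +1.25 − (0.0681/3)·(−3.643) = +1.3327 V.
Then ΔG = −nFE = −3 × 96485 × +1.3327 J/mol = −386 kJ/mol.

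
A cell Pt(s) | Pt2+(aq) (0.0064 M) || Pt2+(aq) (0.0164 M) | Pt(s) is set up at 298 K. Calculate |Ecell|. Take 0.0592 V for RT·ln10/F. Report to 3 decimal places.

For a concentration cell E°cell = 0, since both electrodes use the same couple.
The compartment with the higher Pt2+(aq) concentration (0.0164 M) acts as the cathode; ions are reduced there and produced at the dilute (0.0064 M) anode.
With n = 2, Ecell = −(0.0592/2)·log([dilute]/[conc]) = −(0.0592/2)·log(0.0064/0.0164) = +0.012 V.

0.012 V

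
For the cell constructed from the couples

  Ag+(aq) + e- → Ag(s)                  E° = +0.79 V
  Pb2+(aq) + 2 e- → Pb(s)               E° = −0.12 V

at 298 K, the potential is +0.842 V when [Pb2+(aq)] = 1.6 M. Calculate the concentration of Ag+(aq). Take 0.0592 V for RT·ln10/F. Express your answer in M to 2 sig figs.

With Ag⁺/Ag at the cathode and Pb²⁺/Pb at the anode, E°cell = +0.79 − (−0.12) = +0.91 V (n = 2).
Rearranging E = E° − (0.0592/n)·log Q gives log Q = 2(+0.91 − (+0.842))/0.0592 = 2.297.
Balancing electrons gives 2 Ag+(aq) + Pb(s) → 2 Ag(s) + Pb2+(aq); thus Q = [Pb2+(aq)] / [Ag+(aq)]^2.
Substituting the known concentrations and solving, log [Ag+(aq)] = −1.046 and [Ag+(aq)] = 0.090 M.

0.090 M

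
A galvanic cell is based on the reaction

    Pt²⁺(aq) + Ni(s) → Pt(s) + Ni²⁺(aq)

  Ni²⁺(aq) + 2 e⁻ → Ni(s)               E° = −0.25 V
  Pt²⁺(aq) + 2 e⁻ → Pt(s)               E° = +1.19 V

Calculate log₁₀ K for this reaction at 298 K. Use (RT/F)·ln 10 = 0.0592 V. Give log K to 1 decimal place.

log K = 48.6

The Pt²⁺/Pt couple is reduced (cathode); E°cell = +1.19 − (−0.25) = +1.44 V with n = 2.
At equilibrium E = 0, so log K = nE°cell / 0.0592 = (2)(+1.44) / 0.0592 = 48.6.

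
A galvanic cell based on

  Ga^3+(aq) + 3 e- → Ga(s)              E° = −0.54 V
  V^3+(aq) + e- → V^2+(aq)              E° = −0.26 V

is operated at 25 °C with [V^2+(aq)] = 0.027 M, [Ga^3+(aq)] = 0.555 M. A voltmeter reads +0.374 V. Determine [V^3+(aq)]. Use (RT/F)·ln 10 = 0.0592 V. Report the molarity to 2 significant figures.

The V³⁺/V²⁺ couple has the larger reduction potential, so it is the cathode: E°cell = −0.26 − (−0.54) = +0.28 V and n = 3.
Rearranging E = E° − (0.0592/n)·log Q gives log Q = 3(+0.28 − (+0.374))/0.0592 = −4.764.
Balancing electrons gives 3 V^3+(aq) + Ga(s) → 3 V^2+(aq) + Ga^3+(aq); thus Q = ([V^2+(aq)]^3·[Ga^3+(aq)]) / [V^3+(aq)]^3.
Substituting the known concentrations and solving, log [V^3+(aq)] = −0.066 and [V^3+(aq)] = 0.86 M.

0.86 M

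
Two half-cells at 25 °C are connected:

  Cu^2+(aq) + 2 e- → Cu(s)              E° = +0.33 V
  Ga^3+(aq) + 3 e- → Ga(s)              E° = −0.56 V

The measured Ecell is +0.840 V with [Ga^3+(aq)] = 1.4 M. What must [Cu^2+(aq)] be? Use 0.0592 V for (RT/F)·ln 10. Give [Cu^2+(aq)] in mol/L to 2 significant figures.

0.026 M

With Cu²⁺/Cu at the cathode and Ga³⁺/Ga at the anode, E°cell = +0.33 − (−0.56) = +0.89 V (n = 6).
From the Nernst equation, log Q = n(E° − E)/0.0592 = 6·(+0.89 − (+0.840))/0.0592 = 5.068.
Balancing electrons gives 3 Cu^2+(aq) + 2 Ga(s) → 3 Cu(s) + 2 Ga^3+(aq); thus Q = [Ga^3+(aq)]^2 / [Cu^2+(aq)]^3.
Isolating [Cu^2+(aq)] in Q = 10^{5.068} yields log [Cu^2+(aq)] = −1.592, i.e. 0.026 M.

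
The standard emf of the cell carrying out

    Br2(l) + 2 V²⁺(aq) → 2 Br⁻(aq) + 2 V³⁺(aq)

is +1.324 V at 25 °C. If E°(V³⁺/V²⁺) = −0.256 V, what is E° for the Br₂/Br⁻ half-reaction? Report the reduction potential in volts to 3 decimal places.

In the reaction as written the Br₂/Br⁻ couple is reduced (cathode) and V³⁺/V²⁺ is oxidized (anode), so E°cell = E°(Br₂/Br⁻) − E°(V³⁺/V²⁺).
E°(Br₂/Br⁻) = E°cell + E°(anode) = +1.324 + (−0.256) = +1.068 V.

+1.068 V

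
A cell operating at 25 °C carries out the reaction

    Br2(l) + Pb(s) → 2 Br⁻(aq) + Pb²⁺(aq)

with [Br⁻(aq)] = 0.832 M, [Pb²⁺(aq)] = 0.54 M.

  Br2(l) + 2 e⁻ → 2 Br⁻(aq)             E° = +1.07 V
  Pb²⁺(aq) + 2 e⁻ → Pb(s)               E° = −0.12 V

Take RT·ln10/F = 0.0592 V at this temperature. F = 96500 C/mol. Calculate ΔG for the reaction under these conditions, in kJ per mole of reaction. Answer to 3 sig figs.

−232 kJ/mol

With Br₂/Br⁻ reduced at the cathode, E°cell = +1.07 − (−0.12) = +1.19 V and n = 2.
The reaction quotient is [Br⁻(aq)]^2·[Pb²⁺(aq)] = 0.374; by Nernst, E = +1.19 − (0.0592/2)(−0.427) = +1.2026 V.
Then ΔG = −nFE = −2 × 96500 × +1.2026 J/mol = −232 kJ/mol.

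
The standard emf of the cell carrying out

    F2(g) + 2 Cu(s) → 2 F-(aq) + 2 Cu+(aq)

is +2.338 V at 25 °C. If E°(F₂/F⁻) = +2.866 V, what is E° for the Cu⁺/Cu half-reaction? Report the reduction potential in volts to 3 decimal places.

In the reaction as written the F₂/F⁻ couple is reduced (cathode) and Cu⁺/Cu is oxidized (anode), so E°cell = E°(F₂/F⁻) − E°(Cu⁺/Cu).
E°(Cu⁺/Cu) = E°(cathode) − E°cell = +2.866 − (+2.338) = +0.528 V.

+0.528 V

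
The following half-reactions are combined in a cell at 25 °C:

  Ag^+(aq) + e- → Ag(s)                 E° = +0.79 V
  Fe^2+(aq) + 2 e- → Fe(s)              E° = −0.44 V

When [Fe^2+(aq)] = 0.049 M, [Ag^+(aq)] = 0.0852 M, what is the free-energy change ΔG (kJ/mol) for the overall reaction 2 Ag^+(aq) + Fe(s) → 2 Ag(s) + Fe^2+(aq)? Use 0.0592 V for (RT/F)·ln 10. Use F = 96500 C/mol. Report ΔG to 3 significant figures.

−233 kJ/mol

The standard cell potential is +0.79 − (−0.44) = +1.23 V, with n = 2 electrons in the balanced equation.
Here Q = [Fe^2+(aq)] / [Ag^+(aq)]^2 = 6.75 (log Q = 0.829), giving E = +1.23 − (0.0592/2)·(0.829) = +1.2055 V.
Then ΔG = −nFE = −2 × 96500 × +1.2055 J/mol = −233 kJ/mol.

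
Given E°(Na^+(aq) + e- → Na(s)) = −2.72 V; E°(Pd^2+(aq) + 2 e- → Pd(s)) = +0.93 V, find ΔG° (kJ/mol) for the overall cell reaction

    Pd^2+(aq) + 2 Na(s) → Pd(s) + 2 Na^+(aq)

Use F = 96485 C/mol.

−704 kJ/mol

In the reaction as written Pd^2+(aq) is reduced, so the Pd²⁺/Pd couple is the cathode and Na⁺/Na is the anode.
E°cell = +0.93 − (−2.72) = +3.65 V; balancing electrons gives n = 2.
ΔG° = −nFE°cell = −(2)(96485)(+3.65) J/mol = −704 kJ/mol.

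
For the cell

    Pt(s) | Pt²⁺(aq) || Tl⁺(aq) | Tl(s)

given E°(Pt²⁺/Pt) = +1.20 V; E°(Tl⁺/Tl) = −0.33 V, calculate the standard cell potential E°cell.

−1.53 V

By convention the left-hand electrode in cell notation is the anode (oxidation) and the right-hand electrode is the cathode (reduction).
E°cell = E°(right) − E°(left) = −0.33 − (+1.20) = −1.53 V.
The negative sign shows that, as written, the cell would require an external voltage to drive the reaction.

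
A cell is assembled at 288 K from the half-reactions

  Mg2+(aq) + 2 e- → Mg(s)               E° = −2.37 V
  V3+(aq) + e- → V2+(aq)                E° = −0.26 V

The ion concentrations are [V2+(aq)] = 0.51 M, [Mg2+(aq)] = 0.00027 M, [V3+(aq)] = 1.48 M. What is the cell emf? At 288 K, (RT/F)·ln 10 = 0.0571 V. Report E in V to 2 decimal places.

+2.24 V

Since E°(V³⁺/V²⁺) > E°(Mg²⁺/Mg), V³⁺/V²⁺ serves as the cathode.
E°cell = E°cat − E°an = −0.26 − (−2.37) = +2.11 V; n = 2.
Balancing gives 2 V3+(aq) + Mg(s) → 2 V2+(aq) + Mg2+(aq); hence Q = ([V2+(aq)]^2·[Mg2+(aq)]) / [V3+(aq)]^2 = 3.21×10^−5 (log Q = −4.494).
Applying E = E° − (RT ln10/nF)·log Q gives +2.11 − (0.0571/2)(−4.494) = +2.24 V.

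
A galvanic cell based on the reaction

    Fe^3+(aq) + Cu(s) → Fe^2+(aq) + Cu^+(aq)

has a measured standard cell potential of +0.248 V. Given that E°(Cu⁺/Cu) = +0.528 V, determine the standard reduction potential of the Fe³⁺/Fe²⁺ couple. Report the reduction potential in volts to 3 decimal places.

In the reaction as written the Fe³⁺/Fe²⁺ couple is reduced (cathode) and Cu⁺/Cu is oxidized (anode), so E°cell = E°(Fe³⁺/Fe²⁺) − E°(Cu⁺/Cu).
E°(Fe³⁺/Fe²⁺) = E°cell + E°(anode) = +0.248 + (+0.528) = +0.776 V.

+0.776 V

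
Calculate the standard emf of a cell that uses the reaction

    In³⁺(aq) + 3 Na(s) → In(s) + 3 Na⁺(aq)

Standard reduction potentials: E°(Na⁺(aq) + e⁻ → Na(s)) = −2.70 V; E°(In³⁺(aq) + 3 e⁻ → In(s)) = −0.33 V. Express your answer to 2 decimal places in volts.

+2.37 V

In the reaction as written, In³⁺(aq) is reduced (cathode) and Na⁺(aq) is produced by oxidation at the anode.
E°cell = E°(cathode) − E°(anode) = −0.33 − (−2.70) = +2.37 V.
The positive value indicates the reaction is spontaneous as written.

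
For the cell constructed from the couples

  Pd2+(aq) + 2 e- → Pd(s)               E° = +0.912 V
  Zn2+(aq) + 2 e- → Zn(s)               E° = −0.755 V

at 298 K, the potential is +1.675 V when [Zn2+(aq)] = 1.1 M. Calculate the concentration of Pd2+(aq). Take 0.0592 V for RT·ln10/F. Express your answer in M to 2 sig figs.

2.0 M

With Pd²⁺/Pd at the cathode and Zn²⁺/Zn at the anode, E°cell = +0.912 − (−0.755) = +1.667 V (n = 2).
Since E = E° − (0.0592/n)·log Q, log Q = n(E° − E)/0.0592 = −0.270.
The balanced reaction is Pd2+(aq) + Zn(s) → Pd(s) + Zn2+(aq), so Q = [Zn2+(aq)] / [Pd2+(aq)].
Substituting the known concentrations and solving, log [Pd2+(aq)] = 0.311 and [Pd2+(aq)] = 2.0 M.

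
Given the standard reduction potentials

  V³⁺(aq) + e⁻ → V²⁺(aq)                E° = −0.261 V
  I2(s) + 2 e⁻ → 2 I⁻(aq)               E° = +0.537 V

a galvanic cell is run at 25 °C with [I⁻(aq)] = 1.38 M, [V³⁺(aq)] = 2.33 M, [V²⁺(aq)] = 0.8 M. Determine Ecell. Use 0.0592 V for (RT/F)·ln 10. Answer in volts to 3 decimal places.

Since E°(I₂/I⁻) > E°(V³⁺/V²⁺), I₂/I⁻ serves as the cathode.
The standard potential is +0.537 − (−0.261) = +0.798 V and the balanced reaction transfers n = 2 electrons.
Balancing gives I2(s) + 2 V²⁺(aq) → 2 I⁻(aq) + 2 V³⁺(aq); hence Q = ([I⁻(aq)]^2·[V³⁺(aq)]^2) / [V²⁺(aq)]^2 = 16.2 (log Q = 1.208).
Applying E = E° − (RT ln10/nF)·log Q gives +0.798 − (0.0592/2)(1.208) = +0.762 V.

+0.762 V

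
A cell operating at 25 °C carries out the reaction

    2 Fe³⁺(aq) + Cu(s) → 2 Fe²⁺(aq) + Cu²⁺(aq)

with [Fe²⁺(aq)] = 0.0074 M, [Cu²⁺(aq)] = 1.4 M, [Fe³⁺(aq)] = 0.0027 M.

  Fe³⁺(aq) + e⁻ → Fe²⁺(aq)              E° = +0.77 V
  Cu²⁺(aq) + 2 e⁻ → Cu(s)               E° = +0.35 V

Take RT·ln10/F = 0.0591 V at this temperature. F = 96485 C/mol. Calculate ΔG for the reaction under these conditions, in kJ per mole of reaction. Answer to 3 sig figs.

The standard cell potential is +0.77 − (+0.35) = +0.42 V, with n = 2 electrons in the balanced equation.
Here Q = ([Fe²⁺(aq)]^2·[Cu²⁺(aq)]) / [Fe³⁺(aq)]^2 = 10.5 (log Q = 1.022), giving E = +0.42 − (0.0591/2)·(1.022) = +0.3898 V.
Then ΔG = −nFE = −2 × 96485 × +0.3898 J/mol = −75.2 kJ/mol.

−75.2 kJ/mol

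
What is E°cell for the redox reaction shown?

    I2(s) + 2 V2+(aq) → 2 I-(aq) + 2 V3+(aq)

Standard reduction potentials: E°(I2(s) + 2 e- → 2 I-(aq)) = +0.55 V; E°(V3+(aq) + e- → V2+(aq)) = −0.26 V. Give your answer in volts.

I2(s) gains electrons, so the I₂/I⁻ couple is the cathode; the V³⁺/V²⁺ couple is the anode.
E°cell = E°(cathode) − E°(anode) = +0.55 − (−0.26) = +0.81 V.

+0.81 V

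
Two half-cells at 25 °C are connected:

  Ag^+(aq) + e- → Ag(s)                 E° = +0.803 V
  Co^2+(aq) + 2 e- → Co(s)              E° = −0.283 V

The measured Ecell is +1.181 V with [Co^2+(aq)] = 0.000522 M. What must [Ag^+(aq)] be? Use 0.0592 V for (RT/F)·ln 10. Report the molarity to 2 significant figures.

The Ag⁺/Ag couple has the larger reduction potential, so it is the cathode: E°cell = +0.803 − (−0.283) = +1.086 V and n = 2.
Rearranging E = E° − (0.0592/n)·log Q gives log Q = 2(+1.086 − (+1.181))/0.0592 = −3.209.
For 2 Ag^+(aq) + Co(s) → 2 Ag(s) + Co^2+(aq), the reaction quotient is Q = [Co^2+(aq)] / [Ag^+(aq)]^2.
Solving for the unknown gives log [Ag^+(aq)] = −0.037, so [Ag^+(aq)] ≈ 0.92 M.

0.92 M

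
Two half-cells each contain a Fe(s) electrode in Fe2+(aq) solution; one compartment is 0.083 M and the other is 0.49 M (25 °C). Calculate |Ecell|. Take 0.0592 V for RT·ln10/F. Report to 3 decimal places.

0.023 V

For a concentration cell E°cell = 0, since both electrodes use the same couple.
The compartment with the higher Fe2+(aq) concentration (0.49 M) acts as the cathode; ions are reduced there and produced at the dilute (0.083 M) anode.
With n = 2, Ecell = −(0.0592/2)·log([dilute]/[conc]) = −(0.0592/2)·log(0.083/0.49) = +0.023 V.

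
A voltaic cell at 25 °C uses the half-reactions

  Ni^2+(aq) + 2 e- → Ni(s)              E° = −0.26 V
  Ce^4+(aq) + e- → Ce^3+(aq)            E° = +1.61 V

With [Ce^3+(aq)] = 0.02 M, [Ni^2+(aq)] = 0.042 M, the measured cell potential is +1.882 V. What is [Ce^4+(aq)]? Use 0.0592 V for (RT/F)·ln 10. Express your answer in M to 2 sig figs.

0.0065 M

Ce⁴⁺/Ce³⁺ is the cathode (higher E°); E°cell = +1.61 − (−0.26) = +1.87 V with n = 2.
From the Nernst equation, log Q = n(E° − E)/0.0592 = 2·(+1.87 − (+1.882))/0.0592 = −0.405.
The balanced reaction is 2 Ce^4+(aq) + Ni(s) → 2 Ce^3+(aq) + Ni^2+(aq), so Q = ([Ce^3+(aq)]^2·[Ni^2+(aq)]) / [Ce^4+(aq)]^2.
Substituting the known concentrations and solving, log [Ce^4+(aq)] = −2.185 and [Ce^4+(aq)] = 0.0065 M.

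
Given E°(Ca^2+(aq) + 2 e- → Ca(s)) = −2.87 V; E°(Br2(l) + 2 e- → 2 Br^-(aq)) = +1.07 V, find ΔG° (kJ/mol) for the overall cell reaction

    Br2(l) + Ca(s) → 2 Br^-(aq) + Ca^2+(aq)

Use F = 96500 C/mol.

In the reaction as written Br2(l) is reduced, so the Br₂/Br⁻ couple is the cathode and Ca²⁺/Ca is the anode.
E°cell = +1.07 − (−2.87) = +3.94 V; balancing electrons gives n = 2.
ΔG° = −nFE°cell = −(2)(96500)(+3.94) J/mol = −760 kJ/mol.

−760 kJ/mol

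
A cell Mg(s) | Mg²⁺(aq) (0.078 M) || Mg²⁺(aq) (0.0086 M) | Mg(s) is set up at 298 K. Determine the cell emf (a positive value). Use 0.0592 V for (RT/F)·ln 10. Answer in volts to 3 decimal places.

For a concentration cell E°cell = 0, since both electrodes use the same couple.
The compartment with the higher Mg²⁺(aq) concentration (0.078 M) acts as the cathode; ions are reduced there and produced at the dilute (0.0086 M) anode.
With n = 2, Ecell = −(0.0592/2)·log([dilute]/[conc]) = −(0.0592/2)·log(0.0086/0.078) = +0.028 V.

0.028 V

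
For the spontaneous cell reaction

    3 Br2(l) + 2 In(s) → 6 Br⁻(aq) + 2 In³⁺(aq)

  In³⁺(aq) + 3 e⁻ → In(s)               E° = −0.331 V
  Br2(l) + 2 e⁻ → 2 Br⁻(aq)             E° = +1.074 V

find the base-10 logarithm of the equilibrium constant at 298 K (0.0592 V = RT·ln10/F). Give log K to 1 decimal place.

The Br₂/Br⁻ couple is reduced (cathode); E°cell = +1.074 − (−0.331) = +1.405 V with n = 6.
At equilibrium E = 0, so log K = nE°cell / 0.0592 = (6)(+1.405) / 0.0592 = 142.4.

log K = 142.4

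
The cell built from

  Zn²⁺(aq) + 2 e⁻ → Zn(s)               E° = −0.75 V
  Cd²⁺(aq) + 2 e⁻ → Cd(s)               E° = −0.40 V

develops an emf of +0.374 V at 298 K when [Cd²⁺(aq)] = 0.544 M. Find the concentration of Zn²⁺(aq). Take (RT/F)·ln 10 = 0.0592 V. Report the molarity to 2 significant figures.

0.084 M

Cd²⁺/Cd is the cathode (higher E°); E°cell = −0.40 − (−0.75) = +0.35 V with n = 2.
Since E = E° − (0.0592/n)·log Q, log Q = n(E° − E)/0.0592 = −0.811.
The balanced reaction is Cd²⁺(aq) + Zn(s) → Cd(s) + Zn²⁺(aq), so Q = [Zn²⁺(aq)] / [Cd²⁺(aq)].
Solving for the unknown gives log [Zn²⁺(aq)] = −1.075, so [Zn²⁺(aq)] ≈ 0.084 M.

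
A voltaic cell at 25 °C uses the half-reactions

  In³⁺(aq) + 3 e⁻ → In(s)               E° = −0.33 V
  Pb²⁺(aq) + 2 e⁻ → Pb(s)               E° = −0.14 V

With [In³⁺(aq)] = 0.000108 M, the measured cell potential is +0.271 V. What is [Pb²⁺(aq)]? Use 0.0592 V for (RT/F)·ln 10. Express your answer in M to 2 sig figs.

1.2 M

With Pb²⁺/Pb at the cathode and In³⁺/In at the anode, E°cell = −0.14 − (−0.33) = +0.19 V (n = 6).
From the Nernst equation, log Q = n(E° − E)/0.0592 = 6·(+0.19 − (+0.271))/0.0592 = −8.209.
For 3 Pb²⁺(aq) + 2 In(s) → 3 Pb(s) + 2 In³⁺(aq), the reaction quotient is Q = [In³⁺(aq)]^2 / [Pb²⁺(aq)]^3.
Solving for the unknown gives log [Pb²⁺(aq)] = 0.092, so [Pb²⁺(aq)] ≈ 1.2 M.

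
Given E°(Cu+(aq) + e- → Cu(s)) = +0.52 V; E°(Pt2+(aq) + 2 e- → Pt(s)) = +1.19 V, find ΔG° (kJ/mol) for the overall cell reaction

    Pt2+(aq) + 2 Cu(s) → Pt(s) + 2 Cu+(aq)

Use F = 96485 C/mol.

−129 kJ/mol

In the reaction as written Pt2+(aq) is reduced, so the Pt²⁺/Pt couple is the cathode and Cu⁺/Cu is the anode.
E°cell = +1.19 − (+0.52) = +0.67 V; balancing electrons gives n = 2.
ΔG° = −nFE°cell = −(2)(96485)(+0.67) J/mol = −129 kJ/mol.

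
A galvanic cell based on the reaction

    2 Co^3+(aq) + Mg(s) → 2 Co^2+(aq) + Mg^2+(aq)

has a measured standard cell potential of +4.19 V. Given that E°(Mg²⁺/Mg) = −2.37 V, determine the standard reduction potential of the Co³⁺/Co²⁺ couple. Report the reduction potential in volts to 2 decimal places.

+1.82 V

In the reaction as written the Co³⁺/Co²⁺ couple is reduced (cathode) and Mg²⁺/Mg is oxidized (anode), so E°cell = E°(Co³⁺/Co²⁺) − E°(Mg²⁺/Mg).
E°(Co³⁺/Co²⁺) = E°cell + E°(anode) = +4.19 + (−2.37) = +1.82 V.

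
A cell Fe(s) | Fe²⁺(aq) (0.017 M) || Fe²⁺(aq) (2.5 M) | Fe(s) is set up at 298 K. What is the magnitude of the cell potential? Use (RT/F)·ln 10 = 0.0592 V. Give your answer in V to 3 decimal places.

0.064 V

For a concentration cell E°cell = 0, since both electrodes use the same couple.
The compartment with the higher Fe²⁺(aq) concentration (2.5 M) acts as the cathode; ions are reduced there and produced at the dilute (0.017 M) anode.
With n = 2, Ecell = −(0.0592/2)·log([dilute]/[conc]) = −(0.0592/2)·log(0.017/2.5) = +0.064 V.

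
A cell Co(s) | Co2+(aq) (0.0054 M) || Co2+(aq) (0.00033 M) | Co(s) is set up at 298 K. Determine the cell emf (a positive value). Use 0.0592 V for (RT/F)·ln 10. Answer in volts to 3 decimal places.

0.036 V

For a concentration cell E°cell = 0, since both electrodes use the same couple.
The compartment with the higher Co2+(aq) concentration (0.0054 M) acts as the cathode; ions are reduced there and produced at the dilute (0.00033 M) anode.
With n = 2, Ecell = −(0.0592/2)·log([dilute]/[conc]) = −(0.0592/2)·log(0.00033/0.0054) = +0.036 V.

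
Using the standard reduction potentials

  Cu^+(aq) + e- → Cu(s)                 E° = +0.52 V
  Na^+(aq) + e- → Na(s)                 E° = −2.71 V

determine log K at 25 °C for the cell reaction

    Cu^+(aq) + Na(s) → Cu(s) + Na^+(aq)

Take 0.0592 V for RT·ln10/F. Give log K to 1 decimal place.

log K = 54.6

The Cu⁺/Cu couple is reduced (cathode); E°cell = +0.52 − (−2.71) = +3.23 V with n = 1.
At equilibrium E = 0, so log K = nE°cell / 0.0592 = (1)(+3.23) / 0.0592 = 54.6.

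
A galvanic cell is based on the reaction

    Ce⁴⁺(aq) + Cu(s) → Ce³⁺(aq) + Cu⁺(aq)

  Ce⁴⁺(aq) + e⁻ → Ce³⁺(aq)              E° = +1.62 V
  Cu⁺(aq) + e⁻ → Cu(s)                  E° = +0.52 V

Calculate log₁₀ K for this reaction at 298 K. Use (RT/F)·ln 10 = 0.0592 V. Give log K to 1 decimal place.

log K = 18.6

The Ce⁴⁺/Ce³⁺ couple is reduced (cathode); E°cell = +1.62 − (+0.52) = +1.10 V with n = 1.
At equilibrium E = 0, so log K = nE°cell / 0.0592 = (1)(+1.10) / 0.0592 = 18.6.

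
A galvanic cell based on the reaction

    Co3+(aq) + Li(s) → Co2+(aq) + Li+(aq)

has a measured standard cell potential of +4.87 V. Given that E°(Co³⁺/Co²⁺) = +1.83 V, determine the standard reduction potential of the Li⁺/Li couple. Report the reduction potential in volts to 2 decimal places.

−3.04 V

In the reaction as written the Co³⁺/Co²⁺ couple is reduced (cathode) and Li⁺/Li is oxidized (anode), so E°cell = E°(Co³⁺/Co²⁺) − E°(Li⁺/Li).
E°(Li⁺/Li) = E°(cathode) − E°cell = +1.83 − (+4.87) = −3.04 V.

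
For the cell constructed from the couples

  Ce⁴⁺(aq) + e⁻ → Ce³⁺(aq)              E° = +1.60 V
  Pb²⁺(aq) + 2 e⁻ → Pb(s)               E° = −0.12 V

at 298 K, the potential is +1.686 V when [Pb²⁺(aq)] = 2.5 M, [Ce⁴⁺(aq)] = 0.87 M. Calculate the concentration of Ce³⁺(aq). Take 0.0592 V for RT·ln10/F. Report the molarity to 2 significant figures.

With Ce⁴⁺/Ce³⁺ at the cathode and Pb²⁺/Pb at the anode, E°cell = +1.60 − (−0.12) = +1.72 V (n = 2).
From the Nernst equation, log Q = n(E° − E)/0.0592 = 2·(+1.72 − (+1.686))/0.0592 = 1.149.
For 2 Ce⁴⁺(aq) + Pb(s) → 2 Ce³⁺(aq) + Pb²⁺(aq), the reaction quotient is Q = ([Ce³⁺(aq)]^2·[Pb²⁺(aq)]) / [Ce⁴⁺(aq)]^2.
Solving for the unknown gives log [Ce³⁺(aq)] = 0.315, so [Ce³⁺(aq)] ≈ 2.1 M.

2.1 M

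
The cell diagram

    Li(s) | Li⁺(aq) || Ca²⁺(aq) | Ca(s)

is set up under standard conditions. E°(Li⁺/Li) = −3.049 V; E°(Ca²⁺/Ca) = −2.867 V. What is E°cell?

By convention the left-hand electrode in cell notation is the anode (oxidation) and the right-hand electrode is the cathode (reduction).
E°cell = E°(right) − E°(left) = −2.867 − (−3.049) = +0.182 V.

+0.182 V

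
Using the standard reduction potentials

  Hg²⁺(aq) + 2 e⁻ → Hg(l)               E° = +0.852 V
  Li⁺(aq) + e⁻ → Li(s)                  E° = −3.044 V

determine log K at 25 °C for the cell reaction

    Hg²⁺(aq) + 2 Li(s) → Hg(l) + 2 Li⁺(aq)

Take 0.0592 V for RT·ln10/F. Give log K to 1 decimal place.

The Hg²⁺/Hg couple is reduced (cathode); E°cell = +0.852 − (−3.044) = +3.896 V with n = 2.
At equilibrium E = 0, so log K = nE°cell / 0.0592 = (2)(+3.896) / 0.0592 = 131.6.

log K = 131.6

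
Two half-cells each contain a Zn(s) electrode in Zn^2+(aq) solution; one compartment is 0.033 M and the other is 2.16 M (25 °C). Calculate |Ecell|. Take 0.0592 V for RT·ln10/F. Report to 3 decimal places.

0.054 V

For a concentration cell E°cell = 0, since both electrodes use the same couple.
The compartment with the higher Zn^2+(aq) concentration (2.16 M) acts as the cathode; ions are reduced there and produced at the dilute (0.033 M) anode.
With n = 2, Ecell = −(0.0592/2)·log([dilute]/[conc]) = −(0.0592/2)·log(0.033/2.16) = +0.054 V.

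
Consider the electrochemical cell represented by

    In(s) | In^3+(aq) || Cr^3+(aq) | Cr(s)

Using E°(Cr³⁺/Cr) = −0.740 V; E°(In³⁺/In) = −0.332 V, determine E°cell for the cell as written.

By convention the left-hand electrode in cell notation is the anode (oxidation) and the right-hand electrode is the cathode (reduction).
E°cell = E°(right) − E°(left) = −0.740 − (−0.332) = −0.408 V.
The negative sign shows that, as written, the cell would require an external voltage to drive the reaction.

−0.408 V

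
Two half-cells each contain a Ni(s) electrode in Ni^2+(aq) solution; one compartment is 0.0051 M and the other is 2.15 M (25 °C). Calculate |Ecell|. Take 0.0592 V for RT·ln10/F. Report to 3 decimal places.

0.078 V

For a concentration cell E°cell = 0, since both electrodes use the same couple.
The compartment with the higher Ni^2+(aq) concentration (2.15 M) acts as the cathode; ions are reduced there and produced at the dilute (0.0051 M) anode.
With n = 2, Ecell = −(0.0592/2)·log([dilute]/[conc]) = −(0.0592/2)·log(0.0051/2.15) = +0.078 V.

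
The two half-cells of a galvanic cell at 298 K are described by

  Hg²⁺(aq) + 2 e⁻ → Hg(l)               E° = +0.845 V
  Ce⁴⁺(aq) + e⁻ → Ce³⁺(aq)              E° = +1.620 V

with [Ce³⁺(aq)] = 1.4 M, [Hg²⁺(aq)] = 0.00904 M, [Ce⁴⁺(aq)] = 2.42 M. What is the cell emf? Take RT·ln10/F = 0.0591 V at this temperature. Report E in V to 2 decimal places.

+0.85 V

Since E°(Ce⁴⁺/Ce³⁺) > E°(Hg²⁺/Hg), Ce⁴⁺/Ce³⁺ serves as the cathode.
The standard potential is +1.620 − (+0.845) = +0.775 V and the balanced reaction transfers n = 2 electrons.
Balancing gives 2 Ce⁴⁺(aq) + Hg(l) → 2 Ce³⁺(aq) + Hg²⁺(aq); hence Q = ([Ce³⁺(aq)]^2·[Hg²⁺(aq)]) / [Ce⁴⁺(aq)]^2 = 0.00303 (log Q = −2.519).
Applying E = E° − (RT ln10/nF)·log Q gives +0.775 − (0.0591/2)(−2.519) = +0.85 V.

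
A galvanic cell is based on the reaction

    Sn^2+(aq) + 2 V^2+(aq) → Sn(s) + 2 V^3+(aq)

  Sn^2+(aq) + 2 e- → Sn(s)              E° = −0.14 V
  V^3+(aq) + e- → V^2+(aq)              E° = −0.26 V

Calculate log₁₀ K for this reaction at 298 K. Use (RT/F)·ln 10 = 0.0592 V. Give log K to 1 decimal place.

The Sn²⁺/Sn couple is reduced (cathode); E°cell = −0.14 − (−0.26) = +0.12 V with n = 2.
At equilibrium E = 0, so log K = nE°cell / 0.0592 = (2)(+0.12) / 0.0592 = 4.1.

log K = 4.1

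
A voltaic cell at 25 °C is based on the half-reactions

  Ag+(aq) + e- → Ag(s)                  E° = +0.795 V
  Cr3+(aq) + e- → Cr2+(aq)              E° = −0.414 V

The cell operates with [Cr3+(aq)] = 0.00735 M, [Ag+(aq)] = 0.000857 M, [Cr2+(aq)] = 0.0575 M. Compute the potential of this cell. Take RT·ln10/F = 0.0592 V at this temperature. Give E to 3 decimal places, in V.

+1.080 V

The Ag⁺/Ag couple has the more positive E°, so it is the cathode; Cr³⁺/Cr²⁺ is the anode.
E°cell = E°cat − E°an = +0.795 − (−0.414) = +1.209 V; n = 1.
The balanced reaction is Ag+(aq) + Cr2+(aq) → Ag(s) + Cr3+(aq), so Q = [Cr3+(aq)] / ([Ag+(aq)]·[Cr2+(aq)]) = 149 and log Q = 2.174.
E = E° − (0.0592/n)·log Q = +1.209 − (0.0592/1)(2.174) = +1.080 V.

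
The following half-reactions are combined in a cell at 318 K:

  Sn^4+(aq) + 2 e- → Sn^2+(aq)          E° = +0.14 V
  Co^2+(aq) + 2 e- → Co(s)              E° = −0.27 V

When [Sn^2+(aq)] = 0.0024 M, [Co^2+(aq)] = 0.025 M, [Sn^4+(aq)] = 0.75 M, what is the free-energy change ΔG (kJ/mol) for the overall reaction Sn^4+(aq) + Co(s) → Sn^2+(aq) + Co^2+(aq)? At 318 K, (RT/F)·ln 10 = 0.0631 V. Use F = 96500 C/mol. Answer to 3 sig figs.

−104 kJ/mol

With Sn⁴⁺/Sn²⁺ reduced at the cathode, E°cell = +0.14 − (−0.27) = +0.41 V and n = 2.
The reaction quotient is ([Sn^2+(aq)]·[Co^2+(aq)]) / [Sn^4+(aq)] = 8×10^−5; by Nernst, E = +0.41 − (0.0631/2)(−4.097) = +0.5393 V.
Then ΔG = −nFE = −2 × 96500 × +0.5393 J/mol = −104 kJ/mol.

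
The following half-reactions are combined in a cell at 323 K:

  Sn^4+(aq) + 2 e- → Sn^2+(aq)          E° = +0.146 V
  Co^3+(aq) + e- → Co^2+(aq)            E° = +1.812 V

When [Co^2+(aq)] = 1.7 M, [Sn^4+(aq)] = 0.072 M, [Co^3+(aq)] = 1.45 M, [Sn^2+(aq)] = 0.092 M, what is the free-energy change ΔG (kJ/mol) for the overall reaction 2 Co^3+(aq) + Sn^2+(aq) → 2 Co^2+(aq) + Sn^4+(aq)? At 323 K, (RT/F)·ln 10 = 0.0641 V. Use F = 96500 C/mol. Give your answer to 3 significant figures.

E°cell = +1.812 − (+0.146) = +1.666 V; the balanced reaction transfers n = 2 electrons.
The reaction quotient is ([Co^2+(aq)]^2·[Sn^4+(aq)]) / ([Co^3+(aq)]^2·[Sn^2+(aq)]) = 1.08; by Nernst, E = +1.666 − (0.0641/2)(0.032) = +1.6650 V.
Finally ΔG = −nFE = −(2)(96500 C/mol)(+1.6650 V) = −321 kJ/mol.

−321 kJ/mol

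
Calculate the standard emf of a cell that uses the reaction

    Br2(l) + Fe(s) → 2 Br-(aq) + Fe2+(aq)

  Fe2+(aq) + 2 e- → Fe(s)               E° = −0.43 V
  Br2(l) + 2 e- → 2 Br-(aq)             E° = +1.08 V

In the reaction as written, Br2(l) is reduced (cathode) and Fe2+(aq) is produced by oxidation at the anode.
E°cell = E°(cathode) − E°(anode) = +1.08 − (−0.43) = +1.51 V.
The positive value indicates the reaction is spontaneous as written.

+1.51 V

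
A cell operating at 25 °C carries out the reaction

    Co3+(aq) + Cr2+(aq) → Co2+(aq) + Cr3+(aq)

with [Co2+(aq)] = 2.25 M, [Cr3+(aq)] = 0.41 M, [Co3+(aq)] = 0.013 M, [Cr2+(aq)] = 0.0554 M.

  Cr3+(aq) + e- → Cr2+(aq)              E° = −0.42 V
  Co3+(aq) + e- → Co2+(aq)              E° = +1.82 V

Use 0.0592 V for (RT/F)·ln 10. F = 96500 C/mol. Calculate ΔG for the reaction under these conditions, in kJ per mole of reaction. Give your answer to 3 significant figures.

−198 kJ/mol

The standard cell potential is +1.82 − (−0.42) = +2.24 V, with n = 1 electron in the balanced equation.
The reaction quotient is ([Co2+(aq)]·[Cr3+(aq)]) / ([Co3+(aq)]·[Cr2+(aq)]) = 1.28×10^3; by Nernst, E = +2.24 − (0.0592/1)(3.108) = +2.0560 V.
ΔG = −nFE = −(1)(96500)(+2.0560) J/mol = −198 kJ/mol.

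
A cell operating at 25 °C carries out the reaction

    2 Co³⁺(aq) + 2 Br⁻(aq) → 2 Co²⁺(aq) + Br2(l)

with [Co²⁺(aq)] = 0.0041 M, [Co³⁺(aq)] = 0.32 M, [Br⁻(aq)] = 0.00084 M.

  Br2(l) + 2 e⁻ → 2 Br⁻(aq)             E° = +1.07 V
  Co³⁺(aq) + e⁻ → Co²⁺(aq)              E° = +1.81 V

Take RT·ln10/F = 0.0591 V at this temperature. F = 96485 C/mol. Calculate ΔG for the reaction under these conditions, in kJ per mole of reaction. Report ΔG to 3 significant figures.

−129 kJ/mol

E°cell = +1.81 − (+1.07) = +0.74 V; the balanced reaction transfers n = 2 electrons.
The reaction quotient is [Co²⁺(aq)]^2 / ([Co³⁺(aq)]^2·[Br⁻(aq)]^2) = 233; by Nernst, E = +0.74 − (0.0591/2)(2.367) = +0.6701 V.
Finally ΔG = −nFE = −(2)(96485 C/mol)(+0.6701 V) = −129 kJ/mol.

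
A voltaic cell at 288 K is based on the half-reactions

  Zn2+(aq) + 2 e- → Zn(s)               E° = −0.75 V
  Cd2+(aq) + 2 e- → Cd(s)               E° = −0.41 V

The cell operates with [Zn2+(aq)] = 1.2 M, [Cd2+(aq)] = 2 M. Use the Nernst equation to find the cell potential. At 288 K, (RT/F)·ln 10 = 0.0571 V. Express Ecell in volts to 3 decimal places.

The Cd²⁺/Cd couple has the more positive E°, so it is the cathode; Zn²⁺/Zn is the anode.
The standard potential is −0.41 − (−0.75) = +0.34 V and the balanced reaction transfers n = 2 electrons.
Balancing gives Cd2+(aq) + Zn(s) → Cd(s) + Zn2+(aq); hence Q = [Zn2+(aq)] / [Cd2+(aq)] = 0.6 (log Q = −0.222).
Applying E = E° − (RT ln10/nF)·log Q gives +0.34 − (0.0571/2)(−0.222) = +0.346 V.

+0.346 V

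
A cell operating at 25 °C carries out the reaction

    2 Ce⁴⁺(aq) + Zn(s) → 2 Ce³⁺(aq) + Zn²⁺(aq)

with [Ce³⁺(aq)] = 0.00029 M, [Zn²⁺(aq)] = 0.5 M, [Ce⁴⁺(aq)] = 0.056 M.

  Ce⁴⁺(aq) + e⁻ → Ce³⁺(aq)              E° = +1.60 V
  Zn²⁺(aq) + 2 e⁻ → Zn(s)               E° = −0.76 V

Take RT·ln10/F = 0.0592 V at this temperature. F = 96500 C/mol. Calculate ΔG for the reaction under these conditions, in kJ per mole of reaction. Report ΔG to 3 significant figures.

−483 kJ/mol

With Ce⁴⁺/Ce³⁺ reduced at the cathode, E°cell = +1.60 − (−0.76) = +2.36 V and n = 2.
The reaction quotient is ([Ce³⁺(aq)]^2·[Zn²⁺(aq)]) / [Ce⁴⁺(aq)]^2 = 1.34×10^−5; by Nernst, E = +2.36 − (0.0592/2)(−4.873) = +2.5042 V.
ΔG = −nFE = −(2)(96500)(+2.5042) J/mol = −483 kJ/mol.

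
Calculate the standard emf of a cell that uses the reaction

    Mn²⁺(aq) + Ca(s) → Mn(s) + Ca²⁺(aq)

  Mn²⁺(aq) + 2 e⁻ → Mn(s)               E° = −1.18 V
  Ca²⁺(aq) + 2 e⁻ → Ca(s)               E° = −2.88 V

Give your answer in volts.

In the reaction as written, Mn²⁺(aq) is reduced (cathode) and Ca²⁺(aq) is produced by oxidation at the anode.
E°cell = E°(cathode) − E°(anode) = −1.18 − (−2.88) = +1.70 V.
The positive value indicates the reaction is spontaneous as written.

+1.70 V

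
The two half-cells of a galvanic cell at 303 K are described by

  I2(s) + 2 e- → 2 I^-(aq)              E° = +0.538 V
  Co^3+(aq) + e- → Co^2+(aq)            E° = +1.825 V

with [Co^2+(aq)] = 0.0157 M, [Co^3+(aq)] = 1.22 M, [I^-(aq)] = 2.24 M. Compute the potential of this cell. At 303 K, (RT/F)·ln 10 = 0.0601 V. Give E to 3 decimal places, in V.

+1.422 V

The Co³⁺/Co²⁺ couple has the more positive E°, so it is the cathode; I₂/I⁻ is the anode.
E°cell = E°cat − E°an = +1.825 − (+0.538) = +1.287 V; n = 2.
Balancing gives 2 Co^3+(aq) + 2 I^-(aq) → 2 Co^2+(aq) + I2(s); hence Q = [Co^2+(aq)]^2 / ([Co^3+(aq)]^2·[I^-(aq)]^2) = 3.3×10^−5 (log Q = −4.481).
By the Nernst equation, E = +1.287 − (0.0601/2)·(−4.481) = +1.422 V.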